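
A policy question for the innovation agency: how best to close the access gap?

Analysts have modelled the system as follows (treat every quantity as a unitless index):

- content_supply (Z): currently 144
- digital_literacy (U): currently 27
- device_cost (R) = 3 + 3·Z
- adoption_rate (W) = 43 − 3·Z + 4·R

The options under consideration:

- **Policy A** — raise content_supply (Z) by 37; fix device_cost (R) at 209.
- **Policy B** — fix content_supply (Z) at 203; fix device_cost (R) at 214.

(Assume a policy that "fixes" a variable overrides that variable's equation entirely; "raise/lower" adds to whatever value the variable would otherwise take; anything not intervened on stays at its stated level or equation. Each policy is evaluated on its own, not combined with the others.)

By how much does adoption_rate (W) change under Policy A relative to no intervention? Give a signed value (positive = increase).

Baseline:
  Z = 144
  R = 3 + 3·144 = 435
  W = 43 − 3·144 + 4·435 = 1351
Policy A (Z + 37, R := 209):
  Z = 144 + 37 = 181
  R = 209
  W = 43 − 3·181 + 4·209 = 336
Change in W: 336 − 1351 = -1015

-1015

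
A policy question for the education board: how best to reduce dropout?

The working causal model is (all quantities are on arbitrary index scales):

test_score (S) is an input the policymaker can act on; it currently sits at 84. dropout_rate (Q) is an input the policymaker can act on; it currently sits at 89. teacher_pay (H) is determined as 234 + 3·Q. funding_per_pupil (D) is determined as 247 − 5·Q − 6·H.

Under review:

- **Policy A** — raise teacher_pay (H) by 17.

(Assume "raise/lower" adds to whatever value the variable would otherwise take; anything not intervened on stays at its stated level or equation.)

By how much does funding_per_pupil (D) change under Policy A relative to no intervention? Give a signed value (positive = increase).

Baseline:
  Q = 89
  H = 234 + 3·89 = 501
  D = 247 − 5·89 − 6·501 = -3204
Policy A (H + 17):
  Q = 89
  H = 234 + 3·89 (+17 from intervention) = 518
  D = 247 − 5·89 − 6·518 = -3306
Change in D: -3306 − (-3204) = -102

-102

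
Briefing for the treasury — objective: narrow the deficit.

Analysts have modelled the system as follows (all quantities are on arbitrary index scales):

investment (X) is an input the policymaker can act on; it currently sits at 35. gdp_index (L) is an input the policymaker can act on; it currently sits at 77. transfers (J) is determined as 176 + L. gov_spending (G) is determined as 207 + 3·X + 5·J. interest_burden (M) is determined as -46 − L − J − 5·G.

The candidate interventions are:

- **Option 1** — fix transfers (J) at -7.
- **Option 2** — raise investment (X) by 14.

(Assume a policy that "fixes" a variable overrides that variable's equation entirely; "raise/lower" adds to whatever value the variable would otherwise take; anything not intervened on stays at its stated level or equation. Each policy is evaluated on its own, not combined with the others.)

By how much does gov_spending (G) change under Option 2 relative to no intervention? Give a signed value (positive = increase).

Baseline:
  X = 35
  L = 77
  J = 176 + 77 = 253
  G = 207 + 3·35 + 5·253 = 1577
Option 2 (X + 14):
  X = 35 + 14 = 49
  L = 77
  J = 176 + 77 = 253
  G = 207 + 3·49 + 5·253 = 1619
Change in G: 1619 − 1577 = 42

42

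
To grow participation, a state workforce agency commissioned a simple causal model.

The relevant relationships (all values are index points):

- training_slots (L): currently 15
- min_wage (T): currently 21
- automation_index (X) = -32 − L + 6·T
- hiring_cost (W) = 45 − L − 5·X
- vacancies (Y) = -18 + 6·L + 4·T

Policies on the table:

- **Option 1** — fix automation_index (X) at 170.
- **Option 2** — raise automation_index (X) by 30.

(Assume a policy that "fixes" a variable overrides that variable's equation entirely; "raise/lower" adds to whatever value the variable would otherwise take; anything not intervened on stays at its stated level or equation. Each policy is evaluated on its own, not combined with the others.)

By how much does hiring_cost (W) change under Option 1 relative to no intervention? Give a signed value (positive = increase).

Baseline:
  L = 15
  T = 21
  X = -32 − 15 + 6·21 = 79
  W = 45 − 15 − 5·79 = -365
Option 1 (X := 170):
  L = 15
  T = 21
  X = 170
  W = 45 − 15 − 5·170 = -820
Change in W: -820 − (-365) = -455

-455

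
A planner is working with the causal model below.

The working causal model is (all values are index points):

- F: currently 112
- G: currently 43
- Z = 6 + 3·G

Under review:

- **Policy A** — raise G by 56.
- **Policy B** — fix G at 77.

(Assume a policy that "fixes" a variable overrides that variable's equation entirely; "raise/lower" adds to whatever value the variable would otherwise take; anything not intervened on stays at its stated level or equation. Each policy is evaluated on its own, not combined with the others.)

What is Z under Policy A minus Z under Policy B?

66

Policy A (G + 56):
  G = 43 + 56 = 99
  Z = 6 + 3·99 = 303
Policy B (G := 77):
  G = 77
  Z = 6 + 3·77 = 237
Z: 303 − 237 = 66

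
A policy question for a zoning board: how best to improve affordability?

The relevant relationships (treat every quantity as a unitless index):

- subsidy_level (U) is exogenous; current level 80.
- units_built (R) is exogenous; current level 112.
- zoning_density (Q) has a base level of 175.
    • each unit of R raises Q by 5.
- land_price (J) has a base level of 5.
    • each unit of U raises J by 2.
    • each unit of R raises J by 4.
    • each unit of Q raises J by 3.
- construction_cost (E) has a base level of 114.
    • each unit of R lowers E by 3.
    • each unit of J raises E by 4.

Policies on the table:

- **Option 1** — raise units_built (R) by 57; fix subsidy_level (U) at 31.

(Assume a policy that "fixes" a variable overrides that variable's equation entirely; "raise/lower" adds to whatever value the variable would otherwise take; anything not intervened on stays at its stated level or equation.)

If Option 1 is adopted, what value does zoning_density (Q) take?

Option 1 (R + 57, U := 31):
  R = 112 + 57 = 169
  Q = 175 + 5·169 = 1020

1020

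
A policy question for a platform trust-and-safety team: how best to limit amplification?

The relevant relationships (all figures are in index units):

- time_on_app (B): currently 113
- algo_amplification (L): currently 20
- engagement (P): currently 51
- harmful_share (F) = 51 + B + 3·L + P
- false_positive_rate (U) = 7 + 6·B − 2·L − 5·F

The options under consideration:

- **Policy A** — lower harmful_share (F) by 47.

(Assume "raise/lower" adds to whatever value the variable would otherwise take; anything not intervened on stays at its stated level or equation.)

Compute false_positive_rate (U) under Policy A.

Policy A (F − 47):
  B = 113
  L = 20
  P = 51
  F = 51 + 113 + 3·20 + 51 (−47 from intervention) = 228
  U = 7 + 6·113 − 2·20 − 5·228 = -495

-495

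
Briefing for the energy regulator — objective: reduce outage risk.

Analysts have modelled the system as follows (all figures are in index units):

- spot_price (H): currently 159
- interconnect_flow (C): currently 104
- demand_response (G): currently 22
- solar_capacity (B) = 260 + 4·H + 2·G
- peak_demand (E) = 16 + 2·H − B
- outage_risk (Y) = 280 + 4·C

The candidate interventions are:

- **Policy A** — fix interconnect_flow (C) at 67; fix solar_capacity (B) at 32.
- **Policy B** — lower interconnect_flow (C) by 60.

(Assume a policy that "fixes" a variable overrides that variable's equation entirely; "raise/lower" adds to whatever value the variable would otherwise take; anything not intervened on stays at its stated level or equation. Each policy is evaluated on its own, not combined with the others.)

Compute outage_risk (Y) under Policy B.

456

Policy B (C − 60):
  C = 104 − 60 = 44
  Y = 280 + 4·44 = 456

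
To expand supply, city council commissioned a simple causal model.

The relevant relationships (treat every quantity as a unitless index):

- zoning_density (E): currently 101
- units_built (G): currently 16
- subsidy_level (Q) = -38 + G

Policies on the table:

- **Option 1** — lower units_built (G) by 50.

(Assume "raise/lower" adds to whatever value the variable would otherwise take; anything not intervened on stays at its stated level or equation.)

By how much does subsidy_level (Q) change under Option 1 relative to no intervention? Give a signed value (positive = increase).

-50

Baseline:
  G = 16
  Q = -38 + 16 = -22
Option 1 (G − 50):
  G = 16 − 50 = -34
  Q = -38 + (-34) = -72
Change in Q: -72 − (-22) = -50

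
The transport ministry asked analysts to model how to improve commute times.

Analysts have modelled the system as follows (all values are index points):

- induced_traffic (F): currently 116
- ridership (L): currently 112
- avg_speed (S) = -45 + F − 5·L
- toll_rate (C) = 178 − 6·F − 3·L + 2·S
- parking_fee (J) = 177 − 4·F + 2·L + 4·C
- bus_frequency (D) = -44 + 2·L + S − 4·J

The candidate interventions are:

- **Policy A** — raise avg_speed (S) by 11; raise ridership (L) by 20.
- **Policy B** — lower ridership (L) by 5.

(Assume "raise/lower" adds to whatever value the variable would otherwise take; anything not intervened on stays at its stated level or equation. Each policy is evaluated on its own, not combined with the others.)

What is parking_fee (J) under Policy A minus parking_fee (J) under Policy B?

-1162

Policy A (S + 11, L + 20):
  F = 116
  L = 112 + 20 = 132
  S = -45 + 116 − 5·132 (+11 from intervention) = -578
  C = 178 − 6·116 − 3·132 + 2·(-578) = -2070
  J = 177 − 4·116 + 2·132 + 4·(-2070) = -8303
Policy B (L − 5):
  F = 116
  L = 112 − 5 = 107
  S = -45 + 116 − 5·107 = -464
  C = 178 − 6·116 − 3·107 + 2·(-464) = -1767
  J = 177 − 4·116 + 2·107 + 4·(-1767) = -7141
J: -8303 − (-7141) = -1162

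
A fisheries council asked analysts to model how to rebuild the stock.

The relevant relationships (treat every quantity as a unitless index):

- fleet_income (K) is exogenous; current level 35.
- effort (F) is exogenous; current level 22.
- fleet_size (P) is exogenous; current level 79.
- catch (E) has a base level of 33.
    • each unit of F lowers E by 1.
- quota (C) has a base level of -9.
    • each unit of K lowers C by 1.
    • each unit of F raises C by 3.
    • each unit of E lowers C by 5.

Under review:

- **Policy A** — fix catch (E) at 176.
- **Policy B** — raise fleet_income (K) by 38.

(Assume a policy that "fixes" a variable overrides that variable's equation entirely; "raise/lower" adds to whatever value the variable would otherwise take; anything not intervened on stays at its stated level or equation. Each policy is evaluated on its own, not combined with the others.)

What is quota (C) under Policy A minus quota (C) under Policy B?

-787

Policy A (E := 176):
  K = 35
  F = 22
  E = 176
  C = -9 − 35 + 3·22 − 5·176 = -858
Policy B (K + 38):
  K = 35 + 38 = 73
  F = 22
  E = 33 − 22 = 11
  C = -9 − 73 + 3·22 − 5·11 = -71
C: -858 − (-71) = -787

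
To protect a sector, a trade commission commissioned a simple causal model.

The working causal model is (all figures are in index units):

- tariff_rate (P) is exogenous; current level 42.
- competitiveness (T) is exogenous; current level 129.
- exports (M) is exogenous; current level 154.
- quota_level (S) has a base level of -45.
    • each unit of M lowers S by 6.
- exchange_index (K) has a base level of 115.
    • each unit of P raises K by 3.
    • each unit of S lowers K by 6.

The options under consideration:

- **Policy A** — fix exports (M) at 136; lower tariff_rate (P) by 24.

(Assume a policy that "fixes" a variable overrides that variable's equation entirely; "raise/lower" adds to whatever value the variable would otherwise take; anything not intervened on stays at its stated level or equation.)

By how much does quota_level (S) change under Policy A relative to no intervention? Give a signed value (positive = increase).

Baseline:
  M = 154
  S = -45 − 6·154 = -969
Policy A (M := 136, P − 24):
  M = 136
  S = -45 − 6·136 = -861
Change in S: -861 − (-969) = 108

108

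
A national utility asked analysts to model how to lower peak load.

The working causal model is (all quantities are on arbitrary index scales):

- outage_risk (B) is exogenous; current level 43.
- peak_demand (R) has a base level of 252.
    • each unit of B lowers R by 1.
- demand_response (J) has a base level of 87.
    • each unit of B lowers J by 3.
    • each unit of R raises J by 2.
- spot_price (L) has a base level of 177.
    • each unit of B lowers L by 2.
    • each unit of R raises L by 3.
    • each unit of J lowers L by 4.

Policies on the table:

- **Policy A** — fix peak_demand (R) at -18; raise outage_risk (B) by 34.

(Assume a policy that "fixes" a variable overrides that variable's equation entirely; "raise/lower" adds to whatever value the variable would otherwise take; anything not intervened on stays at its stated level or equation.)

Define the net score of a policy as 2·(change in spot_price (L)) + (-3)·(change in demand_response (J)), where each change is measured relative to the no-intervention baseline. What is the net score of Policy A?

4618

Baseline:
  B = 43
  R = 252 − 43 = 209
  J = 87 − 3·43 + 2·209 = 376
  L = 177 − 2·43 + 3·209 − 4·376 = -786
Policy A (R := -18, B + 34):
  B = 43 + 34 = 77
  R = -18
  J = 87 − 3·77 + 2·(-18) = -180
  L = 177 − 2·77 + 3·(-18) − 4·(-180) = 689
ΔL = 689 − (-786) = 1475; ΔJ = -180 − 376 = -556
Score = 2·1475 + (-3)·(-556) = 4618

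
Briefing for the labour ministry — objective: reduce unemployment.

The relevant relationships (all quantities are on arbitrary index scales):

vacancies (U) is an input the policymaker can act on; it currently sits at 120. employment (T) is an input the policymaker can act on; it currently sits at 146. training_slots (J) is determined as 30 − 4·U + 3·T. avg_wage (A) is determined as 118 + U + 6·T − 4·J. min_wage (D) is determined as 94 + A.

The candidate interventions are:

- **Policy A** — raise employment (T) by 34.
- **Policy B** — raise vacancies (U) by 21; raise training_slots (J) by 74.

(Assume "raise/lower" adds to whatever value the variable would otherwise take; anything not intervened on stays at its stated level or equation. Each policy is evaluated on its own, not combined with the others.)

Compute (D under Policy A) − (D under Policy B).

-265

Policy A (T + 34):
  U = 120
  T = 146 + 34 = 180
  J = 30 − 4·120 + 3·180 = 90
  A = 118 + 120 + 6·180 − 4·90 = 958
  D = 94 + 958 = 1052
Policy B (U + 21, J + 74):
  U = 120 + 21 = 141
  T = 146
  J = 30 − 4·141 + 3·146 (+74 from intervention) = -22
  A = 118 + 141 + 6·146 − 4·(-22) = 1223
  D = 94 + 1223 = 1317
D: 1052 − 1317 = -265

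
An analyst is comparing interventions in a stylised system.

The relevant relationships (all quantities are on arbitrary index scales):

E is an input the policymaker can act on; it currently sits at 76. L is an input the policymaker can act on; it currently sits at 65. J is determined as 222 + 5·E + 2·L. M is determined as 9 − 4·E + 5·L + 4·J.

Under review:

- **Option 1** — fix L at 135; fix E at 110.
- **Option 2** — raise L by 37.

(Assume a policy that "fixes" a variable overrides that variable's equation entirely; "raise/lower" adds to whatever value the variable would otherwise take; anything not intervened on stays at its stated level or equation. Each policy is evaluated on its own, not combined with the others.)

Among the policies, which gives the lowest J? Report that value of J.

806

Option 1 (L := 135, E := 110):
  E = 110
  L = 135
  J = 222 + 5·110 + 2·135 = 1042
Option 2 (L + 37):
  E = 76
  L = 65 + 37 = 102
  J = 222 + 5·76 + 2·102 = 806
Comparing — Option 1: J=1042, Option 2: J=806. Lowest is 806 (Option 2).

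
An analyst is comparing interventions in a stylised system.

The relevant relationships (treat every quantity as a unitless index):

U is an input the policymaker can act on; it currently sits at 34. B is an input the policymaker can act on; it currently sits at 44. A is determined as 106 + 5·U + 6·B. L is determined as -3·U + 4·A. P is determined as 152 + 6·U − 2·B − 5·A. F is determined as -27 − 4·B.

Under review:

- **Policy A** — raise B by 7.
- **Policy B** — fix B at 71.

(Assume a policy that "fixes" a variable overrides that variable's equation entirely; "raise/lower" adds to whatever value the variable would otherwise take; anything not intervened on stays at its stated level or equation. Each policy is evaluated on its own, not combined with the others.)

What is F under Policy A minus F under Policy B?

80

Policy A (B + 7):
  B = 44 + 7 = 51
  F = -27 − 4·51 = -231
Policy B (B := 71):
  B = 71
  F = -27 − 4·71 = -311
F: -231 − (-311) = 80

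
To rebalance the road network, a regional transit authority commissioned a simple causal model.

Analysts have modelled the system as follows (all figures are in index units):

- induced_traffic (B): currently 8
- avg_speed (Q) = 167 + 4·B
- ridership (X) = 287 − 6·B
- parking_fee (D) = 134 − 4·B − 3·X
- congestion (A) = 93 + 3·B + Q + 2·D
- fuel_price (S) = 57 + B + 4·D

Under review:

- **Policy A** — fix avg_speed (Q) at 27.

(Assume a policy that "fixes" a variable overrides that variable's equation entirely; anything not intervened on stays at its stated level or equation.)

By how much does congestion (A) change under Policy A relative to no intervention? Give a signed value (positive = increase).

Baseline:
  B = 8
  Q = 167 + 4·8 = 199
  X = 287 − 6·8 = 239
  D = 134 − 4·8 − 3·239 = -615
  A = 93 + 3·8 + 199 + 2·(-615) = -914
Policy A (Q := 27):
  B = 8
  Q = 27
  X = 287 − 6·8 = 239
  D = 134 − 4·8 − 3·239 = -615
  A = 93 + 3·8 + 27 + 2·(-615) = -1086
Change in A: -1086 − (-914) = -172

-172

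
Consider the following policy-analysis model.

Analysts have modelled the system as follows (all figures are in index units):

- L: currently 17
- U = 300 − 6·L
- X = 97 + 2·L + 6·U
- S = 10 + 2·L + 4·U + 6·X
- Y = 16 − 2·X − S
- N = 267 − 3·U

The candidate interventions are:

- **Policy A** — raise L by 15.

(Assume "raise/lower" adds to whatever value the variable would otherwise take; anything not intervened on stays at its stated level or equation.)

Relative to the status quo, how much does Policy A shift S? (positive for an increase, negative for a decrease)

-3390

Baseline:
  L = 17
  U = 300 − 6·17 = 198
  X = 97 + 2·17 + 6·198 = 1319
  S = 10 + 2·17 + 4·198 + 6·1319 = 8750
Policy A (L + 15):
  L = 17 + 15 = 32
  U = 300 − 6·32 = 108
  X = 97 + 2·32 + 6·108 = 809
  S = 10 + 2·32 + 4·108 + 6·809 = 5360
Change in S: 5360 − 8750 = -3390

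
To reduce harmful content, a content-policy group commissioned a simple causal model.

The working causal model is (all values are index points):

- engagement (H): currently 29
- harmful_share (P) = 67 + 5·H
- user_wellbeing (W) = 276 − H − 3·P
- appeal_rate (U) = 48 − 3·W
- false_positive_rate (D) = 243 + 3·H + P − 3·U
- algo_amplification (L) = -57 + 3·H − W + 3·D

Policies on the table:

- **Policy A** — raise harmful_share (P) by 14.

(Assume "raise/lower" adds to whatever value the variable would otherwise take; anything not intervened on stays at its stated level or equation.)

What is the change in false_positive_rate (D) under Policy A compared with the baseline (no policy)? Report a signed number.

Baseline:
  H = 29
  P = 67 + 5·29 = 212
  W = 276 − 29 − 3·212 = -389
  U = 48 − 3·(-389) = 1215
  D = 243 + 3·29 + 212 − 3·1215 = -3103
Policy A (P + 14):
  H = 29
  P = 67 + 5·29 (+14 from intervention) = 226
  W = 276 − 29 − 3·226 = -431
  U = 48 − 3·(-431) = 1341
  D = 243 + 3·29 + 226 − 3·1341 = -3467
Change in D: -3467 − (-3103) = -364

-364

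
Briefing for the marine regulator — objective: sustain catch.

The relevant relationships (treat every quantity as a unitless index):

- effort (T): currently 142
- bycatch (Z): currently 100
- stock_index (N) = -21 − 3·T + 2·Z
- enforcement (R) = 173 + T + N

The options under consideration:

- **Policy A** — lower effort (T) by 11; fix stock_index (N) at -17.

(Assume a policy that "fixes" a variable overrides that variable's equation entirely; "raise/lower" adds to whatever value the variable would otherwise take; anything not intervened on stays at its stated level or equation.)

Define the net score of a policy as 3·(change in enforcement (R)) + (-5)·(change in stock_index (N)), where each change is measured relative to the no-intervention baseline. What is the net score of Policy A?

Baseline:
  T = 142
  Z = 100
  N = -21 − 3·142 + 2·100 = -247
  R = 173 + 142 + (-247) = 68
Policy A (T − 11, N := -17):
  T = 142 − 11 = 131
  Z = 100
  N = -17
  R = 173 + 131 + (-17) = 287
ΔR = 287 − 68 = 219; ΔN = -17 − (-247) = 230
Score = 3·219 + (-5)·230 = -493

-493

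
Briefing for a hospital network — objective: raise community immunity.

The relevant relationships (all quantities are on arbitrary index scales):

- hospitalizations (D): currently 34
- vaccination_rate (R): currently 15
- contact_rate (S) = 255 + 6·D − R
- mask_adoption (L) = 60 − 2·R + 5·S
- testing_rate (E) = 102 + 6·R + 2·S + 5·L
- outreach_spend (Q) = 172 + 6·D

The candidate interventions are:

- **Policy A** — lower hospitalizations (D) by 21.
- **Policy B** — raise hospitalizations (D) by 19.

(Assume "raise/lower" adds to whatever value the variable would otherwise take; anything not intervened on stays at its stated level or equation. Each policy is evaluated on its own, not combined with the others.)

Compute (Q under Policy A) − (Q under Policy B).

Policy A (D − 21):
  D = 34 − 21 = 13
  Q = 172 + 6·13 = 250
Policy B (D + 19):
  D = 34 + 19 = 53
  Q = 172 + 6·53 = 490
Q: 250 − 490 = -240

-240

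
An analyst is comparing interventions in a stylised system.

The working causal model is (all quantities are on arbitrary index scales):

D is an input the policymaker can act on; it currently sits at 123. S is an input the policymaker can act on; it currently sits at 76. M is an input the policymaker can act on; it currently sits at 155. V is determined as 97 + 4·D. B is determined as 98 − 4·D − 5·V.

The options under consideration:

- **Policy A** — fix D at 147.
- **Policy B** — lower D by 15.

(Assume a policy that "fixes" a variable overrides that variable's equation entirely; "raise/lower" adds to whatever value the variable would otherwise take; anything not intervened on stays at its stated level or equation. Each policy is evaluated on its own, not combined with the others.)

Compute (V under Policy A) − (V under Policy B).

Policy A (D := 147):
  D = 147
  V = 97 + 4·147 = 685
Policy B (D − 15):
  D = 123 − 15 = 108
  V = 97 + 4·108 = 529
V: 685 − 529 = 156

156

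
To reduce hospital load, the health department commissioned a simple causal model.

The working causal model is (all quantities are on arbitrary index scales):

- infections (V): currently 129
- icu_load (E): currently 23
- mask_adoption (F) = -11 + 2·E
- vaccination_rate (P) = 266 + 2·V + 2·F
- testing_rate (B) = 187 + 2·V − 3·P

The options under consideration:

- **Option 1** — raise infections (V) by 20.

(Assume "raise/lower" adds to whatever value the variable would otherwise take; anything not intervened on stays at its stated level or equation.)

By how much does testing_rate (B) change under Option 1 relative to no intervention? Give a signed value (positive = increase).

Baseline:
  V = 129
  E = 23
  F = -11 + 2·23 = 35
  P = 266 + 2·129 + 2·35 = 594
  B = 187 + 2·129 − 3·594 = -1337
Option 1 (V + 20):
  V = 129 + 20 = 149
  E = 23
  F = -11 + 2·23 = 35
  P = 266 + 2·149 + 2·35 = 634
  B = 187 + 2·149 − 3·634 = -1417
Change in B: -1417 − (-1337) = -80

-80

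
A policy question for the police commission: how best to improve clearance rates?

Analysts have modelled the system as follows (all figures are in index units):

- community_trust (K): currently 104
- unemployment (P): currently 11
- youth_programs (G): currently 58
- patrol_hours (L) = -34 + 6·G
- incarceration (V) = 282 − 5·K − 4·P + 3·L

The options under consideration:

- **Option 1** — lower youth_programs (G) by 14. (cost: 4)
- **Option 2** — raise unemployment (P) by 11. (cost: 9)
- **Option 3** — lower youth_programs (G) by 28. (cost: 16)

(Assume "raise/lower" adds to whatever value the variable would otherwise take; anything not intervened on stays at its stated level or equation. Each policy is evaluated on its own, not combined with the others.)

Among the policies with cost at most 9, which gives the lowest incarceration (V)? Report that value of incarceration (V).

Option 1 (G − 14):
  K = 104
  P = 11
  G = 58 − 14 = 44
  L = -34 + 6·44 = 230
  V = 282 − 5·104 − 4·11 + 3·230 = 408
Option 2 (P + 11):
  K = 104
  P = 11 + 11 = 22
  G = 58
  L = -34 + 6·58 = 314
  V = 282 − 5·104 − 4·22 + 3·314 = 616
Comparing — Option 1: V=408, Option 2: V=616. Lowest is 408 (Option 1).

408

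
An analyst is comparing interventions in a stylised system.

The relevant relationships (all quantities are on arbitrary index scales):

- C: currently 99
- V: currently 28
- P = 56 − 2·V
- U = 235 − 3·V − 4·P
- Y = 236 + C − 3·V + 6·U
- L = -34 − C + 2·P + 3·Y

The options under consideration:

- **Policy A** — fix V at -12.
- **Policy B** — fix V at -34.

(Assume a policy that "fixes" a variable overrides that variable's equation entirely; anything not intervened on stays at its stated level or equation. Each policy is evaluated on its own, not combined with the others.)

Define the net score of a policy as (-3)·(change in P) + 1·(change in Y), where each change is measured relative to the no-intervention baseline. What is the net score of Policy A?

Baseline:
  C = 99
  V = 28
  P = 56 − 2·28 = 0
  U = 235 − 3·28 − 4·0 = 151
  Y = 236 + 99 − 3·28 + 6·151 = 1157
Policy A (V := -12):
  C = 99
  V = -12
  P = 56 − 2·(-12) = 80
  U = 235 − 3·(-12) − 4·80 = -49
  Y = 236 + 99 − 3·(-12) + 6·(-49) = 77
ΔP = 80 − 0 = 80; ΔY = 77 − 1157 = -1080
Score = (-3)·80 + 1·(-1080) = -1320

-1320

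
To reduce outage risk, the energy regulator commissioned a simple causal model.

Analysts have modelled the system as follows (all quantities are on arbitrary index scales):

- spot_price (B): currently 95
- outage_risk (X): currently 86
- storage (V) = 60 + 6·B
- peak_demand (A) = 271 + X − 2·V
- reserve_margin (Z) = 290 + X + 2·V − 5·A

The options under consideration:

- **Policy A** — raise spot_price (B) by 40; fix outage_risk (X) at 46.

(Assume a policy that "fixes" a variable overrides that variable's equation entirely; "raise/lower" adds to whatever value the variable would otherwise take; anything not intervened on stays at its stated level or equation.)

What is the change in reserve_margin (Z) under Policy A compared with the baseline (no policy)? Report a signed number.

3040

Baseline:
  B = 95
  X = 86
  V = 60 + 6·95 = 630
  A = 271 + 86 − 2·630 = -903
  Z = 290 + 86 + 2·630 − 5·(-903) = 6151
Policy A (B + 40, X := 46):
  B = 95 + 40 = 135
  X = 46
  V = 60 + 6·135 = 870
  A = 271 + 46 − 2·870 = -1423
  Z = 290 + 46 + 2·870 − 5·(-1423) = 9191
Change in Z: 9191 − 6151 = 3040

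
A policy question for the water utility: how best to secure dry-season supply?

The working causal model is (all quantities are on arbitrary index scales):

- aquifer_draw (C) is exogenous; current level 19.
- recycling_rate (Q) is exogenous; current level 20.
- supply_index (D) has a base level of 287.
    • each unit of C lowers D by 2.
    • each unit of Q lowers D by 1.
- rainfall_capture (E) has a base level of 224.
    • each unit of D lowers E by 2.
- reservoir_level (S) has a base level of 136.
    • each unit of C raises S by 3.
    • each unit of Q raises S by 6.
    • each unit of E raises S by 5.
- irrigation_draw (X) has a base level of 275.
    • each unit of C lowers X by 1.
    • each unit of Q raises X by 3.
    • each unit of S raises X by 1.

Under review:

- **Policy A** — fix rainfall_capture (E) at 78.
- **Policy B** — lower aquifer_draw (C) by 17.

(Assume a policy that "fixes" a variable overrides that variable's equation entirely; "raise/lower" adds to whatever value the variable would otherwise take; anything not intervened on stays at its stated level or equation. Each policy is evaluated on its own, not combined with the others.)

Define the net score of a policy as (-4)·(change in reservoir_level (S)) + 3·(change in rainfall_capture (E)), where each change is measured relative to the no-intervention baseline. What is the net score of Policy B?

Baseline:
  C = 19
  Q = 20
  D = 287 − 2·19 − 20 = 229
  E = 224 − 2·229 = -234
  S = 136 + 3·19 + 6·20 + 5·(-234) = -857
Policy B (C − 17):
  C = 19 − 17 = 2
  Q = 20
  D = 287 − 2·2 − 20 = 263
  E = 224 − 2·263 = -302
  S = 136 + 3·2 + 6·20 + 5·(-302) = -1248
ΔS = -1248 − (-857) = -391; ΔE = -302 − (-234) = -68
Score = (-4)·(-391) + 3·(-68) = 1360

1360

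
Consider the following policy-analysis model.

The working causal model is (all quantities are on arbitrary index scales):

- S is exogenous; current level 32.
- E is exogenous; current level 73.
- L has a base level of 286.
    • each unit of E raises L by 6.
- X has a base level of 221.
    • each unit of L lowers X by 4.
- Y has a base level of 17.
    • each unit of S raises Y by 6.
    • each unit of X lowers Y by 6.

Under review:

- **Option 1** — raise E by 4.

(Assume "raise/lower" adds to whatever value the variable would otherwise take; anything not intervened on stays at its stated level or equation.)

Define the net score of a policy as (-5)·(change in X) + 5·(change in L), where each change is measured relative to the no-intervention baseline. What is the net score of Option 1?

Baseline:
  E = 73
  L = 286 + 6·73 = 724
  X = 221 − 4·724 = -2675
Option 1 (E + 4):
  E = 73 + 4 = 77
  L = 286 + 6·77 = 748
  X = 221 − 4·748 = -2771
ΔX = -2771 − (-2675) = -96; ΔL = 748 − 724 = 24
Score = (-5)·(-96) + 5·24 = 600

600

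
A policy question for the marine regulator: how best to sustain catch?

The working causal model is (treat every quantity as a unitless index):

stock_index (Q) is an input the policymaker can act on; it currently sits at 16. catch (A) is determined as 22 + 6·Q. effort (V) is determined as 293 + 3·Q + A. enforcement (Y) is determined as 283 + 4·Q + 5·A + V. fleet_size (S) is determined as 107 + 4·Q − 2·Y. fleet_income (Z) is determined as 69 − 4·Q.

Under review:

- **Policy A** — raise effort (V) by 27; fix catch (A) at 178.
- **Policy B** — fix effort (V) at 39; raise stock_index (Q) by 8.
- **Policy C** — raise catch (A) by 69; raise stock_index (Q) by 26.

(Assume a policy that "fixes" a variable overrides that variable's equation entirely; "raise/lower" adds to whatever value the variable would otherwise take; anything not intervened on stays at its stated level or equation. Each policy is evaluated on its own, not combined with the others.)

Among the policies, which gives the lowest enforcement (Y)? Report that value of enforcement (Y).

1248

Policy A (V + 27, A := 178):
  Q = 16
  A = 178
  V = 293 + 3·16 + 178 (+27 from intervention) = 546
  Y = 283 + 4·16 + 5·178 + 546 = 1783
Policy B (V := 39, Q + 8):
  Q = 16 + 8 = 24
  A = 22 + 6·24 = 166
  V = 39
  Y = 283 + 4·24 + 5·166 + 39 = 1248
Policy C (A + 69, Q + 26):
  Q = 16 + 26 = 42
  A = 22 + 6·42 (+69 from intervention) = 343
  V = 293 + 3·42 + 343 = 762
  Y = 283 + 4·42 + 5·343 + 762 = 2928
Comparing — Policy A: Y=1783, Policy B: Y=1248, Policy C: Y=2928. Lowest is 1248 (Policy B).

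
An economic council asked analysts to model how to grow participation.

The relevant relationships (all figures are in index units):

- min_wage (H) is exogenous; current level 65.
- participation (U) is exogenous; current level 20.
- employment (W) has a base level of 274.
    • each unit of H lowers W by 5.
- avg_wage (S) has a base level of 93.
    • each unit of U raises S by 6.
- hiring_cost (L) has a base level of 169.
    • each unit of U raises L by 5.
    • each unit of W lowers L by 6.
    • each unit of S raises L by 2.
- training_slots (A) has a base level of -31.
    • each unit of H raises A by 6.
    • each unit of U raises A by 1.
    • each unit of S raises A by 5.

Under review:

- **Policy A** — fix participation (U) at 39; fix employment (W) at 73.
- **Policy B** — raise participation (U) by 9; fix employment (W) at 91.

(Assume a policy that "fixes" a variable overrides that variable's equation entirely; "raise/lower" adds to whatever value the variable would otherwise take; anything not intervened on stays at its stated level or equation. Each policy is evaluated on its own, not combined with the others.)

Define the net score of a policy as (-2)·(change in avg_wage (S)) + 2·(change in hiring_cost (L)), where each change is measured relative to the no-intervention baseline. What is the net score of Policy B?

-1506

Baseline:
  H = 65
  U = 20
  W = 274 − 5·65 = -51
  S = 93 + 6·20 = 213
  L = 169 + 5·20 − 6·(-51) + 2·213 = 1001
Policy B (U + 9, W := 91):
  H = 65
  U = 20 + 9 = 29
  W = 91
  S = 93 + 6·29 = 267
  L = 169 + 5·29 − 6·91 + 2·267 = 302
ΔS = 267 − 213 = 54; ΔL = 302 − 1001 = -699
Score = (-2)·54 + 2·(-699) = -1506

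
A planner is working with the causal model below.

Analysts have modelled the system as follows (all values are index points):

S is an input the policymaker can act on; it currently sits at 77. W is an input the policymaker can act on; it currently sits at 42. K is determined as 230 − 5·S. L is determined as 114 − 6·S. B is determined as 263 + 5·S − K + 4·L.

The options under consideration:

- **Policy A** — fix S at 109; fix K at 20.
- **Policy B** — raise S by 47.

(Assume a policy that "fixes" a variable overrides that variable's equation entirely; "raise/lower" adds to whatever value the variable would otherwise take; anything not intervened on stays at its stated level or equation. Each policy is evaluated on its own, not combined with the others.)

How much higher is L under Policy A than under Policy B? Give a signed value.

Policy A (S := 109, K := 20):
  S = 109
  L = 114 − 6·109 = -540
Policy B (S + 47):
  S = 77 + 47 = 124
  L = 114 − 6·124 = -630
L: -540 − (-630) = 90

90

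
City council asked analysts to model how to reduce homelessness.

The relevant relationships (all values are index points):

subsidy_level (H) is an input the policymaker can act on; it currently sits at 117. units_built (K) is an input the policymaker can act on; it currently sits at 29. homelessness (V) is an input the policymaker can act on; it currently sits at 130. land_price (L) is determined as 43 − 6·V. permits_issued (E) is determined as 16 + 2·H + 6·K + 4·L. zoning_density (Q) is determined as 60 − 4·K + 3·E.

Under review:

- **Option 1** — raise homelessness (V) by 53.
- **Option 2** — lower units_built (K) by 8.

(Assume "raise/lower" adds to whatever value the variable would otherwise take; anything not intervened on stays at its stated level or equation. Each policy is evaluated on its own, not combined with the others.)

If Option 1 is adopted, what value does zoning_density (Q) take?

Option 1 (V + 53):
  H = 117
  K = 29
  V = 130 + 53 = 183
  L = 43 − 6·183 = -1055
  E = 16 + 2·117 + 6·29 + 4·(-1055) = -3796
  Q = 60 − 4·29 + 3·(-3796) = -11444

-11444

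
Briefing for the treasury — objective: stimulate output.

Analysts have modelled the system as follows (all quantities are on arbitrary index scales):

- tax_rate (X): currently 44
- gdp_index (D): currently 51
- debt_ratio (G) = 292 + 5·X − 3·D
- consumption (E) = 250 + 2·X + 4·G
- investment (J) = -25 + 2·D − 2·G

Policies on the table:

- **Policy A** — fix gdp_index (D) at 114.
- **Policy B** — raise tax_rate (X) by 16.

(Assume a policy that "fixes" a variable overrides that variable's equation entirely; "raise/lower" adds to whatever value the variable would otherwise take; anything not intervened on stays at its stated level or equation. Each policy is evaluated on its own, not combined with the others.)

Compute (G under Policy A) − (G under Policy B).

-269

Policy A (D := 114):
  X = 44
  D = 114
  G = 292 + 5·44 − 3·114 = 170
Policy B (X + 16):
  X = 44 + 16 = 60
  D = 51
  G = 292 + 5·60 − 3·51 = 439
G: 170 − 439 = -269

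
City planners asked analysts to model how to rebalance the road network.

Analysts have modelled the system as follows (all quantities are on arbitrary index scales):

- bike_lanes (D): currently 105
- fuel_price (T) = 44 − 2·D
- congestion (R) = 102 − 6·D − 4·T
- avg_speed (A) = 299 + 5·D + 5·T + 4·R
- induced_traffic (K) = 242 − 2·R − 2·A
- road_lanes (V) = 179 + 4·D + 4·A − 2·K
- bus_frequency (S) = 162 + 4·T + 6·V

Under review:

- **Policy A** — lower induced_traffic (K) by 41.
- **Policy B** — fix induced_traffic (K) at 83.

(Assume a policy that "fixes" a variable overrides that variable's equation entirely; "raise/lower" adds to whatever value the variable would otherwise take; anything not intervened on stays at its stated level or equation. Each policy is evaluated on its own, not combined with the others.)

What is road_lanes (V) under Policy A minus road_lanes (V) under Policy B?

2460

Policy A (K − 41):
  D = 105
  T = 44 − 2·105 = -166
  R = 102 − 6·105 − 4·(-166) = 136
  A = 299 + 5·105 + 5·(-166) + 4·136 = 538
  K = 242 − 2·136 − 2·538 (−41 from intervention) = -1147
  V = 179 + 4·105 + 4·538 − 2·(-1147) = 5045
Policy B (K := 83):
  D = 105
  T = 44 − 2·105 = -166
  R = 102 − 6·105 − 4·(-166) = 136
  A = 299 + 5·105 + 5·(-166) + 4·136 = 538
  K = 83
  V = 179 + 4·105 + 4·538 − 2·83 = 2585
V: 5045 − 2585 = 2460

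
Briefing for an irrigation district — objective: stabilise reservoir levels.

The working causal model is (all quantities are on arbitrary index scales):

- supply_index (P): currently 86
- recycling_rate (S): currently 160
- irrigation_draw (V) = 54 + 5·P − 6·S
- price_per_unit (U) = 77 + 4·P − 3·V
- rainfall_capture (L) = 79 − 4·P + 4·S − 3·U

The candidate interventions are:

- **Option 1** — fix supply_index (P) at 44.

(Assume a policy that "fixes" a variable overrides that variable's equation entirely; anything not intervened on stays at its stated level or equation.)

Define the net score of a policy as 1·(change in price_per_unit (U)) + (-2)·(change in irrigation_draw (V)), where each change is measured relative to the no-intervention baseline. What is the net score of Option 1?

Baseline:
  P = 86
  S = 160
  V = 54 + 5·86 − 6·160 = -476
  U = 77 + 4·86 − 3·(-476) = 1849
Option 1 (P := 44):
  P = 44
  S = 160
  V = 54 + 5·44 − 6·160 = -686
  U = 77 + 4·44 − 3·(-686) = 2311
ΔU = 2311 − 1849 = 462; ΔV = -686 − (-476) = -210
Score = 1·462 + (-2)·(-210) = 882

882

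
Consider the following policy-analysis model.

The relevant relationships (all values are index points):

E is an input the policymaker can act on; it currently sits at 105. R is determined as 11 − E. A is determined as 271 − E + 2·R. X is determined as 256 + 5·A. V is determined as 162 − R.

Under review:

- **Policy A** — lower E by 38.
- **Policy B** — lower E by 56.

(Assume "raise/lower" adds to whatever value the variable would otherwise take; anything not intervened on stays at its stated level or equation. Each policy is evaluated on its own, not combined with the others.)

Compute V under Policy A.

Policy A (E − 38):
  E = 105 − 38 = 67
  R = 11 − 67 = -56
  V = 162 − (-56) = 218

218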